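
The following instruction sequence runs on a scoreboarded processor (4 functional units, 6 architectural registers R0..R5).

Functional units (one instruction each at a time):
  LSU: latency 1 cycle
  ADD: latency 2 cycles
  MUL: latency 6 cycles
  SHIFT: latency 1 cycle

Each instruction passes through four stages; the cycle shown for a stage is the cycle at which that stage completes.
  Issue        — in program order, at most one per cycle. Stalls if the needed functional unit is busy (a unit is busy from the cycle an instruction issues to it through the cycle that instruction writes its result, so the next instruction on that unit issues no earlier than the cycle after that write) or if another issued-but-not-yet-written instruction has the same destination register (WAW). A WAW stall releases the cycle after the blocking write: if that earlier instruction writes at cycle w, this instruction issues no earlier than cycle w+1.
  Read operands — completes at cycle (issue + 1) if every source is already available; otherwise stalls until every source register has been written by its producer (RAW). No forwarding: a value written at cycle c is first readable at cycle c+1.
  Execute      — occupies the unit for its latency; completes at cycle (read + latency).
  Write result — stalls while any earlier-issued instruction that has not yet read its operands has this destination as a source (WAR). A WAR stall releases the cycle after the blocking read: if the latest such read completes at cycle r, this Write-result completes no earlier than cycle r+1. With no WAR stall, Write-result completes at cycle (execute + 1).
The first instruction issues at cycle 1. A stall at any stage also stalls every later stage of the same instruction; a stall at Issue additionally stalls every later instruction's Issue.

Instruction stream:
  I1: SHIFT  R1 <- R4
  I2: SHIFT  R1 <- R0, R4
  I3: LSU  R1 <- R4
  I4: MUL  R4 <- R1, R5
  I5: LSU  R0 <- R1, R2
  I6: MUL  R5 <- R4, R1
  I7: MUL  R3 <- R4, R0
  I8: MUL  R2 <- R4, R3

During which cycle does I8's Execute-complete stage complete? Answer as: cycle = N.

cycle = 46

I1 -> (1, 2, 3, 4)
I2 -> (5, 6, 7, 8)  // struct: SHIFT busy until I1 writes@4
I3 -> (9, 10, 11, 12)  // WAW R1: wait I2 write@8
I4 -> (10, 13, 19, 20)  // RAW R1: wait I3 write@12
I5 -> (13, 14, 15, 16)  // struct: LSU busy until I3 writes@12
I6 -> (21, 22, 28, 29)  // struct: MUL busy until I4 writes@20
I7 -> (30, 31, 37, 38)  // struct: MUL busy until I6 writes@29
I8 -> (39, 40, 46, 47)  // struct: MUL busy until I7 writes@38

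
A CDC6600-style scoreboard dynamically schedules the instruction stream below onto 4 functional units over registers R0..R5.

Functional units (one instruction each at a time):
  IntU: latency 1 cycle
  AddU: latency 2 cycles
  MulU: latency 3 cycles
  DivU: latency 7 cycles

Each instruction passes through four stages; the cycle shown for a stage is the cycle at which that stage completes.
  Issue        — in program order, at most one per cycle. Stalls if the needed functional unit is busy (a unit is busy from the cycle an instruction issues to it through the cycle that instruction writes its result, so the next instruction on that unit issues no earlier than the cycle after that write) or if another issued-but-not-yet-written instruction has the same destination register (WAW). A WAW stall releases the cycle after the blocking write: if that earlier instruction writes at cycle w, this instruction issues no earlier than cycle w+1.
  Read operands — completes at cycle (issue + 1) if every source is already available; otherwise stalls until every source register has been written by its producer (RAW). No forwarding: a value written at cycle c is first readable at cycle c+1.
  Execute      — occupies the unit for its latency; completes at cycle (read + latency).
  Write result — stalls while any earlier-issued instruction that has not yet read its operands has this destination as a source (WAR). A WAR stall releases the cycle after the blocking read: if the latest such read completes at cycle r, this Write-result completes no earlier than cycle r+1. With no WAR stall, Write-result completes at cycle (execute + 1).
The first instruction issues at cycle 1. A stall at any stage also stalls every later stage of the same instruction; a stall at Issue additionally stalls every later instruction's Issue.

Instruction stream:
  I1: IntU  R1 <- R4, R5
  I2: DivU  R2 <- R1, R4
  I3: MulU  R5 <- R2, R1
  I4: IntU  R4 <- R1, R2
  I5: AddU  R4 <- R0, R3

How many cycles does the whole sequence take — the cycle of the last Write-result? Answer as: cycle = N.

[1] I1 dispatched to IntU
[2] I1 operands ready; I2 dispatched to DivU
[3] I1 complete; I3 dispatched to MulU
[4] R1←I1
[5] I2 operands ready; I4 dispatched to IntU
[12] I2 complete
[13] R2←I2
[14] I3 operands ready; I4 operands ready
[15] I4 complete
[16] R4←I4
[17] I3 complete; I5 dispatched to AddU
[18] R5←I3; I5 operands ready
[20] I5 complete
[21] R4←I5

cycle = 21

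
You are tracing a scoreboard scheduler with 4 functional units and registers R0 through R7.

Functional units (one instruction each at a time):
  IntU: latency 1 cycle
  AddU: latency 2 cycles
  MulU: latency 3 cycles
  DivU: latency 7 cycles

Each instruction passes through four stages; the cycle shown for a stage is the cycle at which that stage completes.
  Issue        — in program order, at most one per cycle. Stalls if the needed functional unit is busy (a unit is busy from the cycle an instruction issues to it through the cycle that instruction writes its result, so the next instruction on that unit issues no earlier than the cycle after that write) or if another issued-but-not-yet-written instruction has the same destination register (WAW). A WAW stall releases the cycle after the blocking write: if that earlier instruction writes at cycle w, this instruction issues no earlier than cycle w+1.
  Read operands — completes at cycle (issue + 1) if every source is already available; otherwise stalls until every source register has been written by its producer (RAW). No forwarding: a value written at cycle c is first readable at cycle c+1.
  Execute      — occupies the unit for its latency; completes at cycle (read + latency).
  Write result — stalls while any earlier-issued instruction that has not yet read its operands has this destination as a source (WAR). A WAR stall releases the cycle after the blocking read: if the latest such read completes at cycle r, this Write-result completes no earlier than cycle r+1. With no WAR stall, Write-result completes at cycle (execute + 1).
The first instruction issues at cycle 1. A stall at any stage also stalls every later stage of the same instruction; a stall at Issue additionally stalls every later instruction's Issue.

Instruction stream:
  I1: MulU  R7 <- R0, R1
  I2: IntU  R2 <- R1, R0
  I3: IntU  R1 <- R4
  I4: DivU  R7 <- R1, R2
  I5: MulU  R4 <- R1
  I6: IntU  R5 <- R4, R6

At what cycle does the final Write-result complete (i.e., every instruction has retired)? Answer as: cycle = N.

[1] issue I1 (MulU)
[2] I1 read-ops · issue I2 (IntU)
[3] I2 read-ops
[4] I2 finished on IntU
[5] I1 finished on MulU · I2→R2
[6] I1→R7 · issue I3 (IntU)
[7] I3 read-ops · issue I4 (DivU)
[8] I3 finished on IntU · issue I5 (MulU)
[9] I3→R1
[10] I4 read-ops · I5 read-ops · issue I6 (IntU)
[13] I5 finished on MulU
[14] I5→R4
[15] I6 read-ops
[16] I6 finished on IntU
[17] I4 finished on DivU · I6→R5
[18] I4→R7

cycle = 18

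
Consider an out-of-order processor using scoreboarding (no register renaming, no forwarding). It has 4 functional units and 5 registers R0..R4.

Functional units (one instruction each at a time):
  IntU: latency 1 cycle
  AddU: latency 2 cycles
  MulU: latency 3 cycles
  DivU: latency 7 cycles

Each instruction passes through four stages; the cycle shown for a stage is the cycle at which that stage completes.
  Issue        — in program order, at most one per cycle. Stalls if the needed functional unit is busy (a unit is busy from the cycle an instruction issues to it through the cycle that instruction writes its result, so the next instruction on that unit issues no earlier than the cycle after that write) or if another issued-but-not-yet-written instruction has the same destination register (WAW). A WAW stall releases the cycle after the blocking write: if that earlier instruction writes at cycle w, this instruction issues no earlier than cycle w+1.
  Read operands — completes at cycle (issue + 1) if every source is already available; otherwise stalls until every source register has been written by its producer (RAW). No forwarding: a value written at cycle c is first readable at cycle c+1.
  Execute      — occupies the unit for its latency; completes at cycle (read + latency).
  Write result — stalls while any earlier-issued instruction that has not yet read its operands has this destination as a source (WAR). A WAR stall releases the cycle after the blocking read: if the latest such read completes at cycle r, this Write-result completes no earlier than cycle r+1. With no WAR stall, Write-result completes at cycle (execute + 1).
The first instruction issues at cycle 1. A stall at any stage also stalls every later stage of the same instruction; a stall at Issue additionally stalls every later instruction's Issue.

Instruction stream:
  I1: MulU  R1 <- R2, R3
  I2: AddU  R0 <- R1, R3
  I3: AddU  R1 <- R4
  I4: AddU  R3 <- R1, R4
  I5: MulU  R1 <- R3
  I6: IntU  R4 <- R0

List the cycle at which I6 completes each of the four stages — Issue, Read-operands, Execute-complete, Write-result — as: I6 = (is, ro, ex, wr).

I6 = (18, 19, 20, 21)

I1: IS=1 RO=2 EX=5 WR=6
I2: IS=2 RO=7 EX=9 WR=10  [RAW R1: wait I1 write@6]
I3: IS=11 RO=12 EX=14 WR=15  [struct: AddU busy until I2 writes@10]
I4: IS=16 RO=17 EX=19 WR=20  [struct: AddU busy until I3 writes@15]
I5: IS=17 RO=21 EX=24 WR=25  [RAW R3: wait I4 write@20]
I6: IS=18 RO=19 EX=20 WR=21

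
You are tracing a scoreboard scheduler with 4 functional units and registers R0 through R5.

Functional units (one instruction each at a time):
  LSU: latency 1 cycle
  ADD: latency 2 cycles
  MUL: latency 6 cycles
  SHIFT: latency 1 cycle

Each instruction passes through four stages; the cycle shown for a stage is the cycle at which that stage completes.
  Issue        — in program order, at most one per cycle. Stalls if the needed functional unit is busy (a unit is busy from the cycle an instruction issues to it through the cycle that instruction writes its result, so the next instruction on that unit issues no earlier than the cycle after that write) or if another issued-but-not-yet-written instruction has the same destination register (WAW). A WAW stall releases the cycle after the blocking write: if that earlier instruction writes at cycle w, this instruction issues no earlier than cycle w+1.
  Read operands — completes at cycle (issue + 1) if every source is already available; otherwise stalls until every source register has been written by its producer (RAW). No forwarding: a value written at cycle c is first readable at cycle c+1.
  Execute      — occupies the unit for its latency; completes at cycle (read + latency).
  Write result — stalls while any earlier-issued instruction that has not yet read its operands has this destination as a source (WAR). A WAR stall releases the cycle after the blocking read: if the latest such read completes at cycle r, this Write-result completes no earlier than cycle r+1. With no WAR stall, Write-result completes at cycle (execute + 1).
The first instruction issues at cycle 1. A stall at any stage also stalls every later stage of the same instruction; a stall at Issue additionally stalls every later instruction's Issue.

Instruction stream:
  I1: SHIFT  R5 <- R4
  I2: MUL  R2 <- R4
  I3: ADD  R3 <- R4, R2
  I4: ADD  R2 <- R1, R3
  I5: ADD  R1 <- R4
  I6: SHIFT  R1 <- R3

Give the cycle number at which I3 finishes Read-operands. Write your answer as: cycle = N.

cycle 1: issue I1 (SHIFT)
cycle 2: I1 read-ops | issue I2 (MUL)
cycle 3: I1 finished on SHIFT | I2 read-ops | issue I3 (ADD)
cycle 4: I1→R5
cycle 9: I2 finished on MUL
cycle 10: I2→R2
cycle 11: I3 read-ops
cycle 13: I3 finished on ADD
cycle 14: I3→R3
cycle 15: issue I4 (ADD)
cycle 16: I4 read-ops
cycle 18: I4 finished on ADD
cycle 19: I4→R2
cycle 20: issue I5 (ADD)
cycle 21: I5 read-ops
cycle 23: I5 finished on ADD
cycle 24: I5→R1
cycle 25: issue I6 (SHIFT)
cycle 26: I6 read-ops
cycle 27: I6 finished on SHIFT
cycle 28: I6→R1

cycle = 11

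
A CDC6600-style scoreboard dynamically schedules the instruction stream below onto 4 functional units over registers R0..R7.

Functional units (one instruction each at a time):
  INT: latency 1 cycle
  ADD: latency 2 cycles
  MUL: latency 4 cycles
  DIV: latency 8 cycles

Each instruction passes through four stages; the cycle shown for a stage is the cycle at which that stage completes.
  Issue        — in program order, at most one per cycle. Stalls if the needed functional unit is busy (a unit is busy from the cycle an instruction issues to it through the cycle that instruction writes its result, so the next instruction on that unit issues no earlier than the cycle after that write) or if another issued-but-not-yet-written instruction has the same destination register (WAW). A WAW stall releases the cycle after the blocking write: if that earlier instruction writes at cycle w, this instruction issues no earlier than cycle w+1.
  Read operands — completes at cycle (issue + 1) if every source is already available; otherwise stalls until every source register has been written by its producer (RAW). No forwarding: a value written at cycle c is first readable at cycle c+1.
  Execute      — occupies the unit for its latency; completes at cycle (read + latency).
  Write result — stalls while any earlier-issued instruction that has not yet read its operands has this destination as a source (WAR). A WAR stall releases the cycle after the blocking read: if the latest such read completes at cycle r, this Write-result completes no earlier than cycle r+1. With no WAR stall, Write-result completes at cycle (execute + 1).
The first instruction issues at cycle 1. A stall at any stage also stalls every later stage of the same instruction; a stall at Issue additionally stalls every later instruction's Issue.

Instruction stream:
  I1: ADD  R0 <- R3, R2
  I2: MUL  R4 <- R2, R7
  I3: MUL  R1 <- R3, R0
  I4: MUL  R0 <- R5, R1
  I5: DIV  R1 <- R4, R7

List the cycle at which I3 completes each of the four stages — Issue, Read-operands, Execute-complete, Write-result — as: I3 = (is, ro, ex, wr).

[1] I1→ADD
[2] I1 RO, I2→MUL
[3] I2 RO
[4] I1 EX
[5] I1 WR R0
[7] I2 EX
[8] I2 WR R4
[9] I3→MUL
[10] I3 RO
[14] I3 EX
[15] I3 WR R1
[16] I4→MUL
[17] I4 RO, I5→DIV
[18] I5 RO
[21] I4 EX
[22] I4 WR R0
[26] I5 EX
[27] I5 WR R1

I3 = (9, 10, 14, 15)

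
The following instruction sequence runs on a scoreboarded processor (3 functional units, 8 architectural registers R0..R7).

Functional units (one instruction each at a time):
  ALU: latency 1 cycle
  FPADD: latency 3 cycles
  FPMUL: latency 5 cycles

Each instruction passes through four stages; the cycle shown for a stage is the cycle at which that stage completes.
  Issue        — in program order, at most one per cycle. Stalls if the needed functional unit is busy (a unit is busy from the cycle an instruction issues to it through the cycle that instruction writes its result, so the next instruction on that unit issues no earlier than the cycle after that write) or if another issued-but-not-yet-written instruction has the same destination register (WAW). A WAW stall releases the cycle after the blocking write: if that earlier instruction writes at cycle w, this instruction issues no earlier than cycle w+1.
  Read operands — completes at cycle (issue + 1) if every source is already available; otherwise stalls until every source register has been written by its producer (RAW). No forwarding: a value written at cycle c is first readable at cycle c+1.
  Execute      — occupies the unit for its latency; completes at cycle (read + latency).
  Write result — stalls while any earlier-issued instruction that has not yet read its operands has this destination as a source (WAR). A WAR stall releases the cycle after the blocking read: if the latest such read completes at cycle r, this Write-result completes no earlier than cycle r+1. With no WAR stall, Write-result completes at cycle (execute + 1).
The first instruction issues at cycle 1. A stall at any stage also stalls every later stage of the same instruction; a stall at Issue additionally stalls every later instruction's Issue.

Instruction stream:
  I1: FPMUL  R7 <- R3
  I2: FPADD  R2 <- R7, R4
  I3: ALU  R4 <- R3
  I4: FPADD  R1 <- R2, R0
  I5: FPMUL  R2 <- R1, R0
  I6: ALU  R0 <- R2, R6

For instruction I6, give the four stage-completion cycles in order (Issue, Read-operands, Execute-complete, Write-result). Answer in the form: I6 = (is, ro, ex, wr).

I6 = (16, 27, 28, 29)

I1: IS=1 RO=2 EX=7 WR=8
I2: IS=2 RO=9 EX=12 WR=13  [RAW R7: wait I1 write@8]
I3: IS=3 RO=4 EX=5 WR=10  [WAR R4: wait I2 read@9]
I4: IS=14 RO=15 EX=18 WR=19  [struct: FPADD busy until I2 writes@13]
I5: IS=15 RO=20 EX=25 WR=26  [RAW R1: wait I4 write@19]
I6: IS=16 RO=27 EX=28 WR=29  [RAW R2: wait I5 write@26]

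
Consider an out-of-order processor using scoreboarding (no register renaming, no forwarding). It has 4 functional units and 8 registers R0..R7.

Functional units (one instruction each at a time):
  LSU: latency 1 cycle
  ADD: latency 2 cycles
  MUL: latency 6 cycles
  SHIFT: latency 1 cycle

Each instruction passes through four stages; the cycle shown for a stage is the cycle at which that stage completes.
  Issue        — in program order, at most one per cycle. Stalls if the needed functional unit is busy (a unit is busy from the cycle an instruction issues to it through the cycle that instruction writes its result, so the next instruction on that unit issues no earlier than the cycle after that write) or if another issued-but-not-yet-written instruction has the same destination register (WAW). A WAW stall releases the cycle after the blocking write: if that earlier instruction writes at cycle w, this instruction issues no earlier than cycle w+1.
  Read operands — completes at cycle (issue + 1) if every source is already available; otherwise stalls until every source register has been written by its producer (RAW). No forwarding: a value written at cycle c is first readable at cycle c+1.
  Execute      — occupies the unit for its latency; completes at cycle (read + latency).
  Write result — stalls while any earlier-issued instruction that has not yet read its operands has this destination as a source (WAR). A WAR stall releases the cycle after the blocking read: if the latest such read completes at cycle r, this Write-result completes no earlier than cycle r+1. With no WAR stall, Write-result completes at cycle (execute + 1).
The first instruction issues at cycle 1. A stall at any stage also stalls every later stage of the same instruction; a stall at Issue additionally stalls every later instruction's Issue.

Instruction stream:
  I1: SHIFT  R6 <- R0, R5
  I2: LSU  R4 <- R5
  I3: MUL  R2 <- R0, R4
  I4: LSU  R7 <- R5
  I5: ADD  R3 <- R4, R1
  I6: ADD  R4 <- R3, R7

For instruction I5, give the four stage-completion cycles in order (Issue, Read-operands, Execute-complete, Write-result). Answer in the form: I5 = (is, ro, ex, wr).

I5 = (7, 8, 10, 11)

  I1 | 1 | 2 | 3 | 4
  I2 | 2 | 3 | 4 | 5
  I3 | 3 | 6 | 12 | 13   RAW R4: wait I2 write@5
  I4 | 6 | 7 | 8 | 9   struct: LSU busy until I2 writes@5
  I5 | 7 | 8 | 10 | 11
  I6 | 12 | 13 | 15 | 16   struct: ADD busy until I5 writes@11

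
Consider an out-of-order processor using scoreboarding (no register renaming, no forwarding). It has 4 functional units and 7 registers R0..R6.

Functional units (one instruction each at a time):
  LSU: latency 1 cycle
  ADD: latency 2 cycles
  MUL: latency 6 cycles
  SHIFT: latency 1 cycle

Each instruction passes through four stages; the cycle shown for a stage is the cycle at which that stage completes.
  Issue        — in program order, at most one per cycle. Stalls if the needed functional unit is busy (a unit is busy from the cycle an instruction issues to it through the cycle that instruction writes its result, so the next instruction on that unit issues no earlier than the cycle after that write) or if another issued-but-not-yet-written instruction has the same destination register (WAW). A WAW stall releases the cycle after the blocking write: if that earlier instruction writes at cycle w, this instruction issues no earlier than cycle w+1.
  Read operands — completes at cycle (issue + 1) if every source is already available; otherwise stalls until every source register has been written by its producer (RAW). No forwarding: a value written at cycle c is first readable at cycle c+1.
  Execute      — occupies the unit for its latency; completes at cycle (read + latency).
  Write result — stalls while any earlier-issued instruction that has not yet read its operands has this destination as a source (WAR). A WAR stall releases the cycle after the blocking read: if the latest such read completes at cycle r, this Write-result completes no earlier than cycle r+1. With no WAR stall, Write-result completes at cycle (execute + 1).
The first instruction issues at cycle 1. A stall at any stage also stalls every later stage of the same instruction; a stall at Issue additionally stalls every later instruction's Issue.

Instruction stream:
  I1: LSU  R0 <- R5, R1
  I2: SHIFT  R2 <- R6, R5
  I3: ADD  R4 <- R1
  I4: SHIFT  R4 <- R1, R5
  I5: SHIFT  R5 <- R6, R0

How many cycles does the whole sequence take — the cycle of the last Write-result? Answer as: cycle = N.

cycle = 15

[I1] 1/2/3/4
[I2] 2/3/4/5
[I3] 3/4/6/7
[I4] 8/9/10/11  (WAW R4: wait I3 write@7)
[I5] 12/13/14/15  (struct: SHIFT busy until I4 writes@11)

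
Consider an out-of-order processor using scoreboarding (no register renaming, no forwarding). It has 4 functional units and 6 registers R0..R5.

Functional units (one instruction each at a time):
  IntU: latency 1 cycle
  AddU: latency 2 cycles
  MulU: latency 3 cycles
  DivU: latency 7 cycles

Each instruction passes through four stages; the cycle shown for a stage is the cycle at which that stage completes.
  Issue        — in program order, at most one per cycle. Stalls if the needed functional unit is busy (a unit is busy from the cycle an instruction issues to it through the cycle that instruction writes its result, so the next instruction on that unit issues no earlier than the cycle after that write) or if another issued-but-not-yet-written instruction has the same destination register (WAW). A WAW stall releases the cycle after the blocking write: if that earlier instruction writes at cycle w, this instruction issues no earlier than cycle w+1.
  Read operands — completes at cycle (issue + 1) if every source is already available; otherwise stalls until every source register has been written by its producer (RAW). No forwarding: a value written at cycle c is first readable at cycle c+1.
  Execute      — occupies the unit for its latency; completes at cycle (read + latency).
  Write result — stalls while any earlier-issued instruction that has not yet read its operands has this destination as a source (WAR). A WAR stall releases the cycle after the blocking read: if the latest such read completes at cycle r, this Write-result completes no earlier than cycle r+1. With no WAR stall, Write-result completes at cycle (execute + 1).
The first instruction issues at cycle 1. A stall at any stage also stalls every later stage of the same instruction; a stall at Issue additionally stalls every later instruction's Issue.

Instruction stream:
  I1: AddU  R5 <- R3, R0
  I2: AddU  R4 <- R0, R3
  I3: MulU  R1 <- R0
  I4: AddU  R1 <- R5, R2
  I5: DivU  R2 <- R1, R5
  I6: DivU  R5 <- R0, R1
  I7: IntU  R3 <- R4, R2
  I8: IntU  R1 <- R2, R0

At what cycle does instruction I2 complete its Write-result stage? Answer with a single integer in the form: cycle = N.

[I1] 1/2/4/5
[I2] 6/7/9/10  (struct: AddU busy until I1 writes@5)
[I3] 7/8/11/12
[I4] 13/14/16/17  (WAW R1: wait I3 write@12)
[I5] 14/18/25/26  (RAW R1: wait I4 write@17)
[I6] 27/28/35/36  (struct: DivU busy until I5 writes@26)
[I7] 28/29/30/31
[I8] 32/33/34/35  (struct: IntU busy until I7 writes@31)

cycle = 10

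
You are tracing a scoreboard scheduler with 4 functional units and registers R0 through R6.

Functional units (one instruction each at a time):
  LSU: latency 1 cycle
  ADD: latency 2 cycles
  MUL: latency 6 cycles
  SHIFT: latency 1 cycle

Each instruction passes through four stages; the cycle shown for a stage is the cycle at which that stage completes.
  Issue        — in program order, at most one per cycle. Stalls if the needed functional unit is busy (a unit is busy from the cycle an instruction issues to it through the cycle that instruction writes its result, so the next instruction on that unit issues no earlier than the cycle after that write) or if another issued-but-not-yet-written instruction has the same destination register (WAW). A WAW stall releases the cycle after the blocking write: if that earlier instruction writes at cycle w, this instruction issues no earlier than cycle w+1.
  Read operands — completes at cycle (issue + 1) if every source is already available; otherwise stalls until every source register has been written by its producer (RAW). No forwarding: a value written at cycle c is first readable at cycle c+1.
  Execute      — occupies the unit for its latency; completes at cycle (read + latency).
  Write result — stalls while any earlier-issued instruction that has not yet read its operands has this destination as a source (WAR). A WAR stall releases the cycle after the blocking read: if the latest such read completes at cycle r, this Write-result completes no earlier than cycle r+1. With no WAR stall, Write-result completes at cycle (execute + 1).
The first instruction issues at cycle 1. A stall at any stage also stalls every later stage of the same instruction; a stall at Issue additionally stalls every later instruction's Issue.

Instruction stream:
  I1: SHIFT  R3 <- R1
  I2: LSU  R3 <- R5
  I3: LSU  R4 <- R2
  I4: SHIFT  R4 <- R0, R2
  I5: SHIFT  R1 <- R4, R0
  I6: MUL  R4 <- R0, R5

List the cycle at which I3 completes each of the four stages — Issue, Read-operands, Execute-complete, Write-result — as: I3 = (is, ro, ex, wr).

I3 = (9, 10, 11, 12)

cycle 1: I1 issues→SHIFT
cycle 2: I1 reads
cycle 3: I1 exec-done
cycle 4: I1 writes R3
cycle 5: I2 issues→LSU
cycle 6: I2 reads
cycle 7: I2 exec-done
cycle 8: I2 writes R3
cycle 9: I3 issues→LSU
cycle 10: I3 reads
cycle 11: I3 exec-done
cycle 12: I3 writes R4
cycle 13: I4 issues→SHIFT
cycle 14: I4 reads
cycle 15: I4 exec-done
cycle 16: I4 writes R4
cycle 17: I5 issues→SHIFT
cycle 18: I5 reads | I6 issues→MUL
cycle 19: I5 exec-done | I6 reads
cycle 20: I5 writes R1
cycle 25: I6 exec-done
cycle 26: I6 writes R4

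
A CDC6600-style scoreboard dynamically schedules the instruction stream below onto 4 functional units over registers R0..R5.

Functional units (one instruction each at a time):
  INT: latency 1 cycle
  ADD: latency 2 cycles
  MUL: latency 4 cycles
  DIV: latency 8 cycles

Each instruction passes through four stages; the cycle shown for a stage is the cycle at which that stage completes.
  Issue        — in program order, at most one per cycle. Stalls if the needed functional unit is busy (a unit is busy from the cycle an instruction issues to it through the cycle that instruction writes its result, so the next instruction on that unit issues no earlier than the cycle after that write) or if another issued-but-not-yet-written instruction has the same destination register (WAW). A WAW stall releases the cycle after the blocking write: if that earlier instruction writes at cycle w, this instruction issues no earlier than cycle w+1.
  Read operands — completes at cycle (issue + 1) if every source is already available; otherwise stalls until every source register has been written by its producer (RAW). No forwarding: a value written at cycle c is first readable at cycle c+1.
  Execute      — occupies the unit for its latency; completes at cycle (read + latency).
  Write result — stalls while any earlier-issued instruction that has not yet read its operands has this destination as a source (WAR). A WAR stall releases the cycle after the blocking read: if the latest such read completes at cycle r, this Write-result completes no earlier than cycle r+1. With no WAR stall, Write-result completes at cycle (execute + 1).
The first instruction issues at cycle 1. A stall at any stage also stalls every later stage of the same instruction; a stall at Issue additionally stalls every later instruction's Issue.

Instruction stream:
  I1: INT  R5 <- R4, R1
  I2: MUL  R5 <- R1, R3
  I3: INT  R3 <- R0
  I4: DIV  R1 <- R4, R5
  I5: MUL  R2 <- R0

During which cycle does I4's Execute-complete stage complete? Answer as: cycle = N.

[1] issue I1 (INT)
[2] I1 read-ops
[3] I1 finished on INT
[4] I1→R5
[5] issue I2 (MUL)
[6] I2 read-ops | issue I3 (INT)
[7] I3 read-ops | issue I4 (DIV)
[8] I3 finished on INT
[9] I3→R3
[10] I2 finished on MUL
[11] I2→R5
[12] I4 read-ops | issue I5 (MUL)
[13] I5 read-ops
[17] I5 finished on MUL
[18] I5→R2
[20] I4 finished on DIV
[21] I4→R1

cycle = 20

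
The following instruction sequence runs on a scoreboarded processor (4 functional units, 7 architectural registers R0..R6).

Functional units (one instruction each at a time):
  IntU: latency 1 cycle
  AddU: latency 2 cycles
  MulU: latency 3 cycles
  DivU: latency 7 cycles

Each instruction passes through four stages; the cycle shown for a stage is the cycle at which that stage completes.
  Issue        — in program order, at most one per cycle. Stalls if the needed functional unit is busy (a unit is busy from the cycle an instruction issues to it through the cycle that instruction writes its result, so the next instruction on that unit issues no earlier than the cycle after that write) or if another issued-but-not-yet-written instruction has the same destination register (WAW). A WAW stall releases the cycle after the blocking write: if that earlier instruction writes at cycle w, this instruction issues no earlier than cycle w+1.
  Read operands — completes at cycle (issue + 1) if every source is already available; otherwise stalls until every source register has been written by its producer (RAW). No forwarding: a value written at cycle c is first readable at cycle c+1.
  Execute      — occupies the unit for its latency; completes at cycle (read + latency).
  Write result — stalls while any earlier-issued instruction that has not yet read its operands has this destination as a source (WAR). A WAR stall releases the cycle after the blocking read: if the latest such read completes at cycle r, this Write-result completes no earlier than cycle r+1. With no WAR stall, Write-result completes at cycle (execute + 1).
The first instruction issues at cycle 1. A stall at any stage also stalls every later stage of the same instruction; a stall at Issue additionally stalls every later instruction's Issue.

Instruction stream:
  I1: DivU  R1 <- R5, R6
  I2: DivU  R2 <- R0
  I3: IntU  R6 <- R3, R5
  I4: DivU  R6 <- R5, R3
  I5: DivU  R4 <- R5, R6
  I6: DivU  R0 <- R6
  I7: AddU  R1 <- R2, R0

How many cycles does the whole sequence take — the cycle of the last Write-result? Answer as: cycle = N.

cycle = 54

t=1  I1 dispatched to DivU
t=2  I1 operands ready
t=9  I1 complete
t=10  R1←I1
t=11  I2 dispatched to DivU
t=12  I2 operands ready, I3 dispatched to IntU
t=13  I3 operands ready
t=14  I3 complete
t=15  R6←I3
t=19  I2 complete
t=20  R2←I2
t=21  I4 dispatched to DivU
t=22  I4 operands ready
t=29  I4 complete
t=30  R6←I4
t=31  I5 dispatched to DivU
t=32  I5 operands ready
t=39  I5 complete
t=40  R4←I5
t=41  I6 dispatched to DivU
t=42  I6 operands ready, I7 dispatched to AddU
t=49  I6 complete
t=50  R0←I6
t=51  I7 operands ready
t=53  I7 complete
t=54  R1←I7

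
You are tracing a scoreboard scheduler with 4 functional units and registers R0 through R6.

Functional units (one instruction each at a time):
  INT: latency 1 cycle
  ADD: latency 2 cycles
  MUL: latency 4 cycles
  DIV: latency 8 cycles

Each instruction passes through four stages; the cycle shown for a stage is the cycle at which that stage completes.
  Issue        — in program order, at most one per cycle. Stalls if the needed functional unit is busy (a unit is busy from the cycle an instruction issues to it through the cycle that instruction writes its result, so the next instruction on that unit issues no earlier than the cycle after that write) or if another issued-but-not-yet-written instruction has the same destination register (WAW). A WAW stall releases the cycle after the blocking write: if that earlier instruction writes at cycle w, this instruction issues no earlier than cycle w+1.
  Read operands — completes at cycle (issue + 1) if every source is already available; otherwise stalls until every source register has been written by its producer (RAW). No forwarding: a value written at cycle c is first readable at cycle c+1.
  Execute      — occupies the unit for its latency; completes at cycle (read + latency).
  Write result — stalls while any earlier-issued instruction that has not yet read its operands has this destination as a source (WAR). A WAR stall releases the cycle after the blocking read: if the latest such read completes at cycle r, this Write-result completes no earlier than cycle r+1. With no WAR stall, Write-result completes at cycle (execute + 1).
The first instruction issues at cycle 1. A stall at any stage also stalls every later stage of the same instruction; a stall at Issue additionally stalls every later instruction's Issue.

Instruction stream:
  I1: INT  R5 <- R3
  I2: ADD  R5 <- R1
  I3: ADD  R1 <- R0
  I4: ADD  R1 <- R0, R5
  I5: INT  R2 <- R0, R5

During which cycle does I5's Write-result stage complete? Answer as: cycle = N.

cycle = 19

I1: IS=1 RO=2 EX=3 WR=4
I2: IS=5 RO=6 EX=8 WR=9  [WAW R5: wait I1 write@4]
I3: IS=10 RO=11 EX=13 WR=14  [struct: ADD busy until I2 writes@9]
I4: IS=15 RO=16 EX=18 WR=19  [struct: ADD busy until I3 writes@14]
I5: IS=16 RO=17 EX=18 WR=19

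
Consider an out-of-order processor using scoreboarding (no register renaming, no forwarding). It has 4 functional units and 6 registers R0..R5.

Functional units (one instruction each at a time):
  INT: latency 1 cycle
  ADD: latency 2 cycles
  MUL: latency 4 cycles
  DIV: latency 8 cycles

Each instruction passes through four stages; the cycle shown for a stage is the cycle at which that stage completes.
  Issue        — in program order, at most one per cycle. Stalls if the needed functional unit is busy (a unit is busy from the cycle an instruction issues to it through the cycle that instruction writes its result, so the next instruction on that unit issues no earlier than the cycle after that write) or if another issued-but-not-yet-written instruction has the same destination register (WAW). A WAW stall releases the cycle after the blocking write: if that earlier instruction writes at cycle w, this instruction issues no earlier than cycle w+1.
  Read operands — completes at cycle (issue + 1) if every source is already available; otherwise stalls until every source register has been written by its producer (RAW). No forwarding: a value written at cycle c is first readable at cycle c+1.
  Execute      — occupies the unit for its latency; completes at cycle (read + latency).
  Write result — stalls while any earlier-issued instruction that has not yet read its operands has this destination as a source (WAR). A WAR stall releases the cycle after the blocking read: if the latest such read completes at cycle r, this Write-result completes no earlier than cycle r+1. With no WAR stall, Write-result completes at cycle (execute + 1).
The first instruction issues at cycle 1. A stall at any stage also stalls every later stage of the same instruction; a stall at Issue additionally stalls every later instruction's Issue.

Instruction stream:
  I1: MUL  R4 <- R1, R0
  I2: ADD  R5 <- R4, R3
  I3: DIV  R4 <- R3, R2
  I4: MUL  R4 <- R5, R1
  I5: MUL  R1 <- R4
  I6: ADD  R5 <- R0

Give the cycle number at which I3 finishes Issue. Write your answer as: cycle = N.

cycle = 8

1) issue 1, read 2, done 6, write 7
2) issue 2, read 8, done 10, write 11  <RAW R4: wait I1 write@7>
3) issue 8, read 9, done 17, write 18  <WAW R4: wait I1 write@7>
4) issue 19, read 20, done 24, write 25  <WAW R4: wait I3 write@18>
5) issue 26, read 27, done 31, write 32  <struct: MUL busy until I4 writes@25>
6) issue 27, read 28, done 30, write 31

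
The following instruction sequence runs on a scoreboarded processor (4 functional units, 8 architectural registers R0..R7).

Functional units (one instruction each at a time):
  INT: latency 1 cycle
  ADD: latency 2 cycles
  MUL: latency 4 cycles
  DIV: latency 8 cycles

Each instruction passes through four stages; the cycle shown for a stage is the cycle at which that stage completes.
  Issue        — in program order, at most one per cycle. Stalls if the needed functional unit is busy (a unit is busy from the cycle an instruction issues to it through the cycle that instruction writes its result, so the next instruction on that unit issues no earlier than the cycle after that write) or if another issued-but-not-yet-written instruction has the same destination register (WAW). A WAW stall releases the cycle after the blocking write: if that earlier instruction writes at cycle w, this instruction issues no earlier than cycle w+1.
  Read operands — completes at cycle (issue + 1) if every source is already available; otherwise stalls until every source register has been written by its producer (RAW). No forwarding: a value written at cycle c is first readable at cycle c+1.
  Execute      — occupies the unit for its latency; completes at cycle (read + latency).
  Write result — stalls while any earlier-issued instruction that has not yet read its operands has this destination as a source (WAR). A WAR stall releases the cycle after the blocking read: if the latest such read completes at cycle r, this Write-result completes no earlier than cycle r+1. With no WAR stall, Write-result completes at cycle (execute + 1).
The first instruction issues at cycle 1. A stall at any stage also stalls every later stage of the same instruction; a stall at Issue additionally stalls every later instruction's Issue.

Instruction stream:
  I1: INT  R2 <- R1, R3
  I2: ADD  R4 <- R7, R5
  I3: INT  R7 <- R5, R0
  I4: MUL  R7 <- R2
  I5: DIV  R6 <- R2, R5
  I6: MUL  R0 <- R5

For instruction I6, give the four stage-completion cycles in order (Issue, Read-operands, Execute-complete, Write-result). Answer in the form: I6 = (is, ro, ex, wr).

[I1] 1/2/3/4
[I2] 2/3/5/6
[I3] 5/6/7/8  (struct: INT busy until I1 writes@4)
[I4] 9/10/14/15  (WAW R7: wait I3 write@8)
[I5] 10/11/19/20
[I6] 16/17/21/22  (struct: MUL busy until I4 writes@15)

I6 = (16, 17, 21, 22)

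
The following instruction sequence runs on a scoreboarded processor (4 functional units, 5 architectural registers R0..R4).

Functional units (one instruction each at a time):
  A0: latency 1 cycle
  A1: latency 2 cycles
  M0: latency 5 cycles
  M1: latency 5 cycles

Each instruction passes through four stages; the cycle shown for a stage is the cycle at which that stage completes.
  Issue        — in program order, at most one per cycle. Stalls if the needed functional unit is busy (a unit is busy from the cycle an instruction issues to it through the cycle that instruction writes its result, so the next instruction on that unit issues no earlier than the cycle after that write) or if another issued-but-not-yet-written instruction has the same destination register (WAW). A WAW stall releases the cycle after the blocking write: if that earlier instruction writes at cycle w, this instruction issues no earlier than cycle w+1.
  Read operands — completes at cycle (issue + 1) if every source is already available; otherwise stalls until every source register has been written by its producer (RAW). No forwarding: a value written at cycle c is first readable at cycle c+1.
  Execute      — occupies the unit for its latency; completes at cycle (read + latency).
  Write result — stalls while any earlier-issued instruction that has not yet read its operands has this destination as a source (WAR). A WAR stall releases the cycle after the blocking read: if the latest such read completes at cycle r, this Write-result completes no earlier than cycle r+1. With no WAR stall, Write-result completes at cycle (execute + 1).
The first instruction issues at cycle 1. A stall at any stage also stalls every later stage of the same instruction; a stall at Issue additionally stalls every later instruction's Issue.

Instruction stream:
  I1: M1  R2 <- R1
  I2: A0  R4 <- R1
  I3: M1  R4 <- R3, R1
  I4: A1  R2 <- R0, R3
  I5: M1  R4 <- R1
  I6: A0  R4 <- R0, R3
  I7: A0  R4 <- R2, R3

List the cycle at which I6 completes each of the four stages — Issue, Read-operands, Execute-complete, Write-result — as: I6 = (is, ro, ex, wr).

[1] issue I1 (M1)
[2] I1 read-ops · issue I2 (A0)
[3] I2 read-ops
[4] I2 finished on A0
[5] I2→R4
[7] I1 finished on M1
[8] I1→R2
[9] issue I3 (M1)
[10] I3 read-ops · issue I4 (A1)
[11] I4 read-ops
[13] I4 finished on A1
[14] I4→R2
[15] I3 finished on M1
[16] I3→R4
[17] issue I5 (M1)
[18] I5 read-ops
[23] I5 finished on M1
[24] I5→R4
[25] issue I6 (A0)
[26] I6 read-ops
[27] I6 finished on A0
[28] I6→R4
[29] issue I7 (A0)
[30] I7 read-ops
[31] I7 finished on A0
[32] I7→R4

I6 = (25, 26, 27, 28)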